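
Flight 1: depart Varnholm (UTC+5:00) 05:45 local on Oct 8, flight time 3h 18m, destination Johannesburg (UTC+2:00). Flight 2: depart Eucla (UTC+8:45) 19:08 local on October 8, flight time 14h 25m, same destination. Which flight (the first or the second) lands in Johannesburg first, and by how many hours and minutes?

the first, by 20 hours 45 minutes

Flight 1 in UTC: 05:45 − 5:00 = 00:45 on Oct 8.
+3 hours and 18 minutes → arrive 04:03 UTC on Oct 8.
Flight 2 in UTC: 19:08 − 8:45 = 10:23 on Oct 8.
+14 hours and 25 minutes → arrive 00:48 UTC on Oct 9.
Flight 1 lands earlier by 20 hours 45 minutes.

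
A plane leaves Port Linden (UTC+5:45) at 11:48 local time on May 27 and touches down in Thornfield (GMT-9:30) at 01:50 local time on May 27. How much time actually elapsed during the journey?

5 hours 17 minutes

Departure in UTC: 11:48 − 5:45 = 06:03 on May 27.
Arrival in UTC: 01:50 + 9:30 = 11:20 on May 27.
Elapsed = 11:20 − 06:03 = 5 hours 17 minutes.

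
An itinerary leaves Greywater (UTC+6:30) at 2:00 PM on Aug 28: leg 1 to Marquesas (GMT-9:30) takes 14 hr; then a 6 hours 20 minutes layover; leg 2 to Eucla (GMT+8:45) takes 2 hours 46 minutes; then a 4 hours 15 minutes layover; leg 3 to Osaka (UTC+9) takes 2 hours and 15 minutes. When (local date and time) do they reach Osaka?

10:06 PM on Aug 29

Convert departure to UTC: 2:00 PM − 6:30 = 7:30 AM UTC on Aug 28.
Add 14 hours leg 1 → 9:30 PM UTC.
Add 6 hours and 20 minutes layover in Marquesas → 3:50 AM UTC (Aug 29).
Add 2 hours and 46 minutes leg 2 → 6:36 AM UTC.
Add 4 hours 15 minutes layover in Eucla → 10:51 AM UTC.
Add 2 hours and 15 minutes leg 3 → 1:06 PM UTC.
Osaka is UTC+9:00, so local arrival = 1:06 PM + 9:00 = 10:06 PM on Aug 29.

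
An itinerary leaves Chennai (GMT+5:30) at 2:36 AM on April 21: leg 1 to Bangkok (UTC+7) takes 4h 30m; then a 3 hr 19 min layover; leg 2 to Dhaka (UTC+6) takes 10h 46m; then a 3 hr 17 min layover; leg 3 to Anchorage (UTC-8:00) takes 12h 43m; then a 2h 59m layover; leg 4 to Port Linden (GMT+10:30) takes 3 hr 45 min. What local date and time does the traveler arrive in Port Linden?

12:55 AM on April 23

Convert departure to UTC: 2:36 AM − 5:30 = 9:06 PM UTC on Apr 20.
Add 4 hours and 30 minutes leg 1 → 1:36 AM UTC (Apr 21).
Add 3 hours 19 minutes layover in Bangkok → 4:55 AM UTC.
Add 10 hours and 46 minutes leg 2 → 3:41 PM UTC.
Add 3 hours 17 minutes layover in Dhaka → 6:58 PM UTC.
Add 12 hours 43 minutes leg 3 → 7:41 AM UTC (Apr 22).
Add 2 hours and 59 minutes layover in Anchorage → 10:40 AM UTC.
Add 3 hours and 45 minutes leg 4 → 2:25 PM UTC.
Port Linden is UTC+10:30, so local arrival = 2:25 PM + 10:30 = 12:55 AM on Apr 23.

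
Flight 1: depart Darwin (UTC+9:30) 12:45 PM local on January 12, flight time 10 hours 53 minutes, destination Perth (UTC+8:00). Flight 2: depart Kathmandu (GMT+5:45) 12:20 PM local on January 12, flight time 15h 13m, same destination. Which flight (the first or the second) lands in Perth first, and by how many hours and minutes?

Flight 1 in UTC: 12:45 PM − 9:30 = 3:15 AM on Jan 12.
+10 hours 53 minutes → arrive 2:08 PM UTC on Jan 12.
Flight 2 in UTC: 12:20 PM − 5:45 = 6:35 AM on Jan 12.
+15 hours 13 minutes → arrive 9:48 PM UTC on Jan 12.
Flight 1 lands earlier by 7 hours 40 minutes.

the first, by 7 hours 40 minutes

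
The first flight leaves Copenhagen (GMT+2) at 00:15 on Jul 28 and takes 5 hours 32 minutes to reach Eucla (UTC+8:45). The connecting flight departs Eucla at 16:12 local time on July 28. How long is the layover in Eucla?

3 hours 40 minutes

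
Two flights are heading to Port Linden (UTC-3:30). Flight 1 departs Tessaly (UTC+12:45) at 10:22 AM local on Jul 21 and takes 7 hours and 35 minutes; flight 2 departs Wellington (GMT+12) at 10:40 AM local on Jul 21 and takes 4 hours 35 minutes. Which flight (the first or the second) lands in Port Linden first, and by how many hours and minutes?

the second, by 1 hour 57 minutes

Flight 1 in UTC: 10:22 AM − 12:45 = 9:37 PM on Jul 20.
+7 hours and 35 minutes → arrive 5:12 AM UTC on Jul 21.
Flight 2 in UTC: 10:40 AM − 12:00 = 10:40 PM on Jul 20.
+4 hours and 35 minutes → arrive 3:15 AM UTC on Jul 21.
Flight 2 lands earlier by 1 hour 57 minutes.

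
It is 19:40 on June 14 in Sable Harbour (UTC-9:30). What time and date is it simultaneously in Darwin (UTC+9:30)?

14:40 on Jun 15

Darwin is 19:00 ahead of Sable Harbour.
Shift by the zone difference: 19:40 + 19:00 = 14:40 on Jun 15 in Darwin.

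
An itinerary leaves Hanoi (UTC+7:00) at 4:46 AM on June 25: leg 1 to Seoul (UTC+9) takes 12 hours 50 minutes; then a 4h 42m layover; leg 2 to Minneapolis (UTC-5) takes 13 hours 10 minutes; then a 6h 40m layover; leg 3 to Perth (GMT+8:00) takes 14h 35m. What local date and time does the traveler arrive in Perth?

Convert departure to UTC: 4:46 AM − 7:00 = 9:46 PM UTC on Jun 24.
Add 12 hours 50 minutes leg 1 → 10:36 AM UTC (Jun 25).
Add 4 hours 42 minutes layover in Seoul → 3:18 PM UTC.
Add 13 hours and 10 minutes leg 2 → 4:28 AM UTC (Jun 26).
Add 6 hours 40 minutes layover in Minneapolis → 11:08 AM UTC.
Add 14 hours and 35 minutes leg 3 → 1:43 AM UTC (Jun 27).
Perth is UTC+8:00, so local arrival = 1:43 AM + 8:00 = 9:43 AM on Jun 27.

9:43 AM on June 27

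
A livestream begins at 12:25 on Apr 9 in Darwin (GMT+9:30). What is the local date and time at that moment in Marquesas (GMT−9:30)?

17:25 on Apr 8

In UTC: 12:25 − 9:30 = 02:55 on Apr 9.
Marquesas is UTC−9:30: 02:55 − 9:30 = 17:25 on Apr 8.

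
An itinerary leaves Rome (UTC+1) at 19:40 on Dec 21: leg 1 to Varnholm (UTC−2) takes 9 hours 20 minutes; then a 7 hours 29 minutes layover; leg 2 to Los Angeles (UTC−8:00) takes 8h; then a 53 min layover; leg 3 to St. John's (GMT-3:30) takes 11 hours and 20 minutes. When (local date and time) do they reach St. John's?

04:12 on Dec 23

Convert departure to UTC: 19:40 − 1:00 = 18:40 UTC on Dec 21.
Add 9 hours 20 minutes leg 1 → 04:00 UTC (Dec 22).
Add 7 hours 29 minutes layover in Varnholm → 11:29 UTC.
Add 8 hours leg 2 → 19:29 UTC.
Add 53 minutes layover in Los Angeles → 20:22 UTC.
Add 11 hours and 20 minutes leg 3 → 07:42 UTC (Dec 23).
St. John's is UTC−3:30, so local arrival = 07:42 − 3:30 = 04:12 on Dec 23.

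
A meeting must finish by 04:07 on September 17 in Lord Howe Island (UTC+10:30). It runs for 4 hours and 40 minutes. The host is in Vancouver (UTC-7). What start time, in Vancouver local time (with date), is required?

Target end time in UTC: 04:07 − 10:30 = 17:37 on Sep 16.
Subtract 4 hours 40 minutes → start 12:57 UTC on Sep 16.
Vancouver is UTC−7:00: 12:57 − 7:00 = 05:57 on Sep 16.

05:57 on September 16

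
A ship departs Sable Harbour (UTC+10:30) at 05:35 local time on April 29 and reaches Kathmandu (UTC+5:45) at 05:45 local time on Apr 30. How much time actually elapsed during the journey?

Departure in UTC: 05:35 − 10:30 = 19:05 on Apr 28.
Arrival in UTC: 05:45 − 5:45 = 00:00 on Apr 30.
Elapsed = 00:00 − 19:05 (+2 days) = 28 hours 55 minutes.

28 hours 55 minutes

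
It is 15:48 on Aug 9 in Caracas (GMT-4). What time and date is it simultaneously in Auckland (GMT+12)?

In UTC: 15:48 + 4:00 = 19:48 on Aug 9.
Auckland is UTC+12:00: 19:48 + 12:00 = 07:48 on Aug 10.

07:48 on Aug 10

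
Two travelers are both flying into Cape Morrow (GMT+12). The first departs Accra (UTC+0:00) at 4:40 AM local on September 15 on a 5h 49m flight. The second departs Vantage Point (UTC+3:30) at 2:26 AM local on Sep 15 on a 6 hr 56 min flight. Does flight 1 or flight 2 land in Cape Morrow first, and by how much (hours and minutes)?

Flight 1 departs at 4:40 AM UTC (Sep 15).
+5 hours 49 minutes → arrive 10:29 AM UTC on Sep 15.
Flight 2 in UTC: 2:26 AM − 3:30 = 10:56 PM on Sep 14.
+6 hours and 56 minutes → arrive 5:52 AM UTC on Sep 15.
Flight 2 lands earlier by 4 hours 37 minutes.

the second, by 4 hours 37 minutes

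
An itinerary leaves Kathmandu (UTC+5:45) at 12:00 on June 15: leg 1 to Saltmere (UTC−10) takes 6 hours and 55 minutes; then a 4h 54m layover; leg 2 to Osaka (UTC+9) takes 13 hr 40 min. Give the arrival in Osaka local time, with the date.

16:44 on June 16

Convert departure to UTC: 12:00 − 5:45 = 06:15 UTC on Jun 15.
Add 6 hours and 55 minutes leg 1 → 13:10 UTC.
Add 4 hours 54 minutes layover in Saltmere → 18:04 UTC.
Add 13 hours 40 minutes leg 2 → 07:44 UTC (Jun 16).
Osaka is UTC+9:00, so local arrival = 07:44 + 9:00 = 16:44 on Jun 16.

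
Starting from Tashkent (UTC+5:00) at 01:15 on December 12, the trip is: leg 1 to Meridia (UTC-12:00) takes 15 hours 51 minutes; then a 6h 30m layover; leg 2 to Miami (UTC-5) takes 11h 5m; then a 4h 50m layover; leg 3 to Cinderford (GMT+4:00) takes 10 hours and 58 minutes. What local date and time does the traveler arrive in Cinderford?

Convert departure to UTC: 01:15 − 5:00 = 20:15 UTC on Dec 11.
Add 15 hours 51 minutes leg 1 → 12:06 UTC (Dec 12).
Add 6 hours 30 minutes layover in Meridia → 18:36 UTC.
Add 11 hours and 5 minutes leg 2 → 05:41 UTC (Dec 13).
Add 4 hours and 50 minutes layover in Miami → 10:31 UTC.
Add 10 hours and 58 minutes leg 3 → 21:29 UTC.
Cinderford is UTC+4:00, so local arrival = 21:29 + 4:00 = 01:29 on Dec 14.

01:29 on December 14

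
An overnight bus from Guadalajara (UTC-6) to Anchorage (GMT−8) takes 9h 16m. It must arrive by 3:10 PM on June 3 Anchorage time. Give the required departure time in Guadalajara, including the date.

Target arrival in UTC: 3:10 PM + 8:00 = 11:10 PM on Jun 3.
Subtract 9 hours 16 minutes → departure 1:54 PM UTC on Jun 3.
Guadalajara is UTC−6:00: 1:54 PM − 6:00 = 7:54 AM on Jun 3.

7:54 AM on June 3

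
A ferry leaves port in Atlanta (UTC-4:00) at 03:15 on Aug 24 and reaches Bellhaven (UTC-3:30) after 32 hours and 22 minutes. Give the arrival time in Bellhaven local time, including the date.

12:07 on August 25

Bellhaven is 0:30 ahead of Atlanta.
After 32 hours 22 minutes it is 11:37 (Aug 25) in Atlanta.
Shift by the zone difference: 11:37 + 0:30 = 12:07 on Aug 25 in Bellhaven.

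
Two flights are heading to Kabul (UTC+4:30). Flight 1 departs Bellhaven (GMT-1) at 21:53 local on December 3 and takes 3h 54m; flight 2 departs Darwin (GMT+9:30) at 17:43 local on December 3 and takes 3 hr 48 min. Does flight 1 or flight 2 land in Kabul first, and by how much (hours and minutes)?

Flight 1 in UTC: 21:53 + 1:00 = 22:53 on Dec 3.
+3 hours and 54 minutes → arrive 02:47 UTC on Dec 4.
Flight 2 in UTC: 17:43 − 9:30 = 08:13 on Dec 3.
+3 hours and 48 minutes → arrive 12:01 UTC on Dec 3.
Flight 2 lands earlier by 14 hours 46 minutes.

the second, by 14 hours 46 minutes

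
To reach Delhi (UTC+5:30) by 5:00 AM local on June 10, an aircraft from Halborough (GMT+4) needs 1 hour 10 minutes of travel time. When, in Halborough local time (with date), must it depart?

Target arrival in UTC: 5:00 AM − 5:30 = 11:30 PM on Jun 9.
Subtract 1 hour 10 minutes → departure 10:20 PM UTC on Jun 9.
Halborough is UTC+4:00: 10:20 PM + 4:00 = 2:20 AM on Jun 10.

2:20 AM on June 10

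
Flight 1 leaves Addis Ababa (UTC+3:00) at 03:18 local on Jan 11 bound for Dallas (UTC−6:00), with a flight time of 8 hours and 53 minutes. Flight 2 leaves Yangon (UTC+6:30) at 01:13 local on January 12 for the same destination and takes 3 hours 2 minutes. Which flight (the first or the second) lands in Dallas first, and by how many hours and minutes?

the first, by 12 hours 34 minutes

Flight 1 in UTC: 03:18 − 3:00 = 00:18 on Jan 11.
+8 hours and 53 minutes → arrive 09:11 UTC on Jan 11.
Flight 2 in UTC: 01:13 − 6:30 = 18:43 on Jan 11.
+3 hours and 2 minutes → arrive 21:45 UTC on Jan 11.
Flight 1 lands earlier by 12 hours 34 minutes.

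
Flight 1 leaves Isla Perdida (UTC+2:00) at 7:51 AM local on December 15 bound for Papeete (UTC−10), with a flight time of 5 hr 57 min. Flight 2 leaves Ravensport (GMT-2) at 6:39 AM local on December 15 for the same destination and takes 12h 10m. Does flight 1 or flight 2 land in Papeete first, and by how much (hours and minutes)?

Flight 1 in UTC: 7:51 AM − 2:00 = 5:51 AM on Dec 15.
+5 hours and 57 minutes → arrive 11:48 AM UTC on Dec 15.
Flight 2 in UTC: 6:39 AM + 2:00 = 8:39 AM on Dec 15.
+12 hours 10 minutes → arrive 8:49 PM UTC on Dec 15.
Flight 1 lands earlier by 9 hours 1 minute.

the first, by 9 hours 1 minute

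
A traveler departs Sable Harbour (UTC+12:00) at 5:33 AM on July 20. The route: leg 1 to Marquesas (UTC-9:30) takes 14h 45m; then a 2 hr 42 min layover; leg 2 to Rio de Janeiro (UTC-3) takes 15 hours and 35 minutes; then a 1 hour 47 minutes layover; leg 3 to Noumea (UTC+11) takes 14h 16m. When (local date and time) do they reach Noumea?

Convert departure to UTC: 5:33 AM − 12:00 = 5:33 PM UTC on Jul 19.
Add 14 hours and 45 minutes leg 1 → 8:18 AM UTC (Jul 20).
Add 2 hours 42 minutes layover in Marquesas → 11:00 AM UTC.
Add 15 hours and 35 minutes leg 2 → 2:35 AM UTC (Jul 21).
Add 1 hour 47 minutes layover in Rio de Janeiro → 4:22 AM UTC.
Add 14 hours and 16 minutes leg 3 → 6:38 PM UTC.
Noumea is UTC+11:00, so local arrival = 6:38 PM + 11:00 = 5:38 AM on Jul 22.

5:38 AM on Jul 22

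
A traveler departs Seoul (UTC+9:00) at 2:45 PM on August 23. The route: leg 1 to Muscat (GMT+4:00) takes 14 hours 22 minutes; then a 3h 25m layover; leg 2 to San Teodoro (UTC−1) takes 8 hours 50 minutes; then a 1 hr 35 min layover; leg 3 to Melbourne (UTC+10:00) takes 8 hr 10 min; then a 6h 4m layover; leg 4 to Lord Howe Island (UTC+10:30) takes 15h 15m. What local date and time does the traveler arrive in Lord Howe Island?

1:56 AM on Aug 26

Convert departure to UTC: 2:45 PM − 9:00 = 5:45 AM UTC on Aug 23.
Add 14 hours 22 minutes leg 1 → 8:07 PM UTC.
Add 3 hours 25 minutes layover in Muscat → 11:32 PM UTC.
Add 8 hours 50 minutes leg 2 → 8:22 AM UTC (Aug 24).
Add 1 hour and 35 minutes layover in San Teodoro → 9:57 AM UTC.
Add 8 hours and 10 minutes leg 3 → 6:07 PM UTC.
Add 6 hours 4 minutes layover in Melbourne → 12:11 AM UTC (Aug 25).
Add 15 hours 15 minutes leg 4 → 3:26 PM UTC.
Lord Howe Island is UTC+10:30, so local arrival = 3:26 PM + 10:30 = 1:56 AM on Aug 26.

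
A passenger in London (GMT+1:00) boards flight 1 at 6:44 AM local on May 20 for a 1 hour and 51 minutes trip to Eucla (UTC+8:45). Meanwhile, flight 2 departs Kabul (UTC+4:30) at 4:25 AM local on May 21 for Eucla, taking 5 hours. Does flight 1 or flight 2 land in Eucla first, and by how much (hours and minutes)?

the first, by 21 hours 20 minutes

Flight 1 in UTC: 6:44 AM − 1:00 = 5:44 AM on May 20.
+1 hour 51 minutes → arrive 7:35 AM UTC on May 20.
Flight 2 in UTC: 4:25 AM − 4:30 = 11:55 PM on May 20.
+5 hours → arrive 4:55 AM UTC on May 21.
Flight 1 lands earlier by 21 hours 20 minutes.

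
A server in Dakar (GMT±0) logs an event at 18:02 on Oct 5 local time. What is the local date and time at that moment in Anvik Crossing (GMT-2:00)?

16:02 on October 5

Anvik Crossing is 2:00 behind Dakar.
Shift by the zone difference: 18:02 − 2:00 = 16:02 on Oct 5 in Anvik Crossing.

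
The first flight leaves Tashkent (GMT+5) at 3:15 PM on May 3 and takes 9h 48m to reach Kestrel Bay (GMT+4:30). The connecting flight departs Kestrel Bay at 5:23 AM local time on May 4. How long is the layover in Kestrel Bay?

4 hours 50 minutes

Convert departure to UTC: 3:15 PM − 5:00 = 10:15 AM UTC on May 3.
Add 9 hours 48 minutes flight time → 8:03 PM UTC.
Kestrel Bay is UTC+4:30, so local arrival = 8:03 PM + 4:30 = 12:33 AM on May 4.
Layover = 5:23 AM − 12:33 AM = 4 hours 50 minutes.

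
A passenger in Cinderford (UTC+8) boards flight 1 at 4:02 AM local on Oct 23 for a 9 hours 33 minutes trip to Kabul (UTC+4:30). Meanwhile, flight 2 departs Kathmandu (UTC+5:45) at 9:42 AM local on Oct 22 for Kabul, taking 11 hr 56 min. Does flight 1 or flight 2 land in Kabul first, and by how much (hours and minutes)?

the second, by 13 hours 42 minutes

Flight 1 in UTC: 4:02 AM − 8:00 = 8:02 PM on Oct 22.
+9 hours and 33 minutes → arrive 5:35 AM UTC on Oct 23.
Flight 2 in UTC: 9:42 AM − 5:45 = 3:57 AM on Oct 22.
+11 hours 56 minutes → arrive 3:53 PM UTC on Oct 22.
Flight 2 lands earlier by 13 hours 42 minutes.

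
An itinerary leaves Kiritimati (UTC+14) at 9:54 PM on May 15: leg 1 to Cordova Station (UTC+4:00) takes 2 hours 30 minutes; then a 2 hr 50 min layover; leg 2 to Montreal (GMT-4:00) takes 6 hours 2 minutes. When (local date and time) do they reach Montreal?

Convert departure to UTC: 9:54 PM − 14:00 = 7:54 AM UTC on May 15.
Add 2 hours 30 minutes leg 1 → 10:24 AM UTC.
Add 2 hours and 50 minutes layover in Cordova Station → 1:14 PM UTC.
Add 6 hours 2 minutes leg 2 → 7:16 PM UTC.
Montreal is UTC−4:00, so local arrival = 7:16 PM − 4:00 = 3:16 PM on May 15.

3:16 PM on May 15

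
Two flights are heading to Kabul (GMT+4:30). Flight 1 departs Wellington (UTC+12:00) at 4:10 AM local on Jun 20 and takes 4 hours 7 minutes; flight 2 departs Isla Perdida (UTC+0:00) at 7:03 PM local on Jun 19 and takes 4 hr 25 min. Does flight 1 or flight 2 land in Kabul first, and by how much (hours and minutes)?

the first, by 3 hours 11 minutes

Flight 1 in UTC: 4:10 AM − 12:00 = 4:10 PM on Jun 19.
+4 hours and 7 minutes → arrive 8:17 PM UTC on Jun 19.
Flight 2 departs at 7:03 PM UTC (Jun 19).
+4 hours 25 minutes → arrive 11:28 PM UTC on Jun 19.
Flight 1 lands earlier by 3 hours 11 minutes.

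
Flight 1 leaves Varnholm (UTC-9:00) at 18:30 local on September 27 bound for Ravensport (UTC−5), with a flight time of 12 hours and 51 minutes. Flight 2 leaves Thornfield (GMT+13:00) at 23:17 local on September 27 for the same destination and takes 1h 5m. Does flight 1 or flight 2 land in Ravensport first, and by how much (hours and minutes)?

the second, by 28 hours 59 minutes

Flight 1 in UTC: 18:30 + 9:00 = 03:30 on Sep 28.
+12 hours 51 minutes → arrive 16:21 UTC on Sep 28.
Flight 2 in UTC: 23:17 − 13:00 = 10:17 on Sep 27.
+1 hour and 5 minutes → arrive 11:22 UTC on Sep 27.
Flight 2 lands earlier by 28 hours 59 minutes.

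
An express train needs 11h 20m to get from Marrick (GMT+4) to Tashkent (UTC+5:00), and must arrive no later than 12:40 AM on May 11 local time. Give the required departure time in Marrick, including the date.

Target arrival in UTC: 12:40 AM − 5:00 = 7:40 PM on May 10.
Subtract 11 hours 20 minutes → departure 8:20 AM UTC on May 10.
Marrick is UTC+4:00: 8:20 AM + 4:00 = 12:20 PM on May 10.

12:20 PM on May 10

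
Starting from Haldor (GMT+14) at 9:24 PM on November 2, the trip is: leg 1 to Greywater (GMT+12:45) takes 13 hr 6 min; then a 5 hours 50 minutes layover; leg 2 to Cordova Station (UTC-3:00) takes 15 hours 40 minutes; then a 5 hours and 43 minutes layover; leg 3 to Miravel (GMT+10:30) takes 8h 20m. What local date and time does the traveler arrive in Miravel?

6:33 PM on November 4

Convert departure to UTC: 9:24 PM − 14:00 = 7:24 AM UTC on Nov 2.
Add 13 hours and 6 minutes leg 1 → 8:30 PM UTC.
Add 5 hours and 50 minutes layover in Greywater → 2:20 AM UTC (Nov 3).
Add 15 hours 40 minutes leg 2 → 6:00 PM UTC.
Add 5 hours 43 minutes layover in Cordova Station → 11:43 PM UTC.
Add 8 hours 20 minutes leg 3 → 8:03 AM UTC (Nov 4).
Miravel is UTC+10:30, so local arrival = 8:03 AM + 10:30 = 6:33 PM on Nov 4.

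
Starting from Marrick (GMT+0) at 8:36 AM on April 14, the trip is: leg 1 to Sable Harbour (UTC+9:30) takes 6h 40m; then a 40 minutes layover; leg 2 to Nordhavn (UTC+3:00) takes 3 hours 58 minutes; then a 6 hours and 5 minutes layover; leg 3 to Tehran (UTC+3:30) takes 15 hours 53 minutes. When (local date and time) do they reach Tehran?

Marrick is at UTC+0, so departure is already 8:36 AM UTC on Apr 14.
Add 6 hours and 40 minutes leg 1 → 3:16 PM UTC.
Add 40 minutes layover in Sable Harbour → 3:56 PM UTC.
Add 3 hours 58 minutes leg 2 → 7:54 PM UTC.
Add 6 hours and 5 minutes layover in Nordhavn → 1:59 AM UTC (Apr 15).
Add 15 hours 53 minutes leg 3 → 5:52 PM UTC.
Tehran is UTC+3:30, so local arrival = 5:52 PM + 3:30 = 9:22 PM on Apr 15.

9:22 PM on Apr 15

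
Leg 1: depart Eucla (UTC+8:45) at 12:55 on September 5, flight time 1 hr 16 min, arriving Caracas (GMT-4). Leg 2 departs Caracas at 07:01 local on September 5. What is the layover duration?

Convert departure to UTC: 12:55 − 8:45 = 04:10 UTC on Sep 5.
Add 1 hour and 16 minutes flight time → 05:26 UTC.
Caracas is UTC−4:00, so local arrival = 05:26 − 4:00 = 01:26 on Sep 5.
Layover = 07:01 − 01:26 = 5 hours 35 minutes.

5 hours 35 minutes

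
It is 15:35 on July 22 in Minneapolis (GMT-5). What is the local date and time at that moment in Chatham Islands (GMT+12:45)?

09:20 on Jul 23

In UTC: 15:35 + 5:00 = 20:35 on Jul 22.
Chatham Islands is UTC+12:45: 20:35 + 12:45 = 09:20 on Jul 23.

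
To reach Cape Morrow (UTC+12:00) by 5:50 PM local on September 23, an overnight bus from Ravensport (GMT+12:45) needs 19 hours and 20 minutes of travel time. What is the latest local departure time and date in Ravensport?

Target arrival in UTC: 5:50 PM − 12:00 = 5:50 AM on Sep 23.
Subtract 19 hours and 20 minutes → departure 10:30 AM UTC on Sep 22.
Ravensport is UTC+12:45: 10:30 AM + 12:45 = 11:15 PM on Sep 22.

11:15 PM on September 22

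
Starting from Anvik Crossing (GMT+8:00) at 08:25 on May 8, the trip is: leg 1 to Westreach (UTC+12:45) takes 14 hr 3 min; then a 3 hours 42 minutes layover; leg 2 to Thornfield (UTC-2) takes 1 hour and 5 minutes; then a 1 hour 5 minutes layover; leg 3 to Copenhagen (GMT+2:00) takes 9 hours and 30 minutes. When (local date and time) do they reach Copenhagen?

07:50 on May 9

Convert departure to UTC: 08:25 − 8:00 = 00:25 UTC on May 8.
Add 14 hours and 3 minutes leg 1 → 14:28 UTC.
Add 3 hours and 42 minutes layover in Westreach → 18:10 UTC.
Add 1 hour 5 minutes leg 2 → 19:15 UTC.
Add 1 hour and 5 minutes layover in Thornfield → 20:20 UTC.
Add 9 hours and 30 minutes leg 3 → 05:50 UTC (May 9).
Copenhagen is UTC+2:00, so local arrival = 05:50 + 2:00 = 07:50 on May 9.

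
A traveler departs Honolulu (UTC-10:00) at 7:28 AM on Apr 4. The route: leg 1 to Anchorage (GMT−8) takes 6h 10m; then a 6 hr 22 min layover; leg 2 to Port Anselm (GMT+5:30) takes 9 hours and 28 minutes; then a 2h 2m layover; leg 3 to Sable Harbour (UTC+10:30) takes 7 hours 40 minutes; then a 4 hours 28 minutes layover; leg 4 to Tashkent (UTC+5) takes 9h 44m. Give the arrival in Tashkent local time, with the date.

Convert departure to UTC: 7:28 AM + 10:00 = 5:28 PM UTC on Apr 4.
Add 6 hours 10 minutes leg 1 → 11:38 PM UTC.
Add 6 hours and 22 minutes layover in Anchorage → 6:00 AM UTC (Apr 5).
Add 9 hours and 28 minutes leg 2 → 3:28 PM UTC.
Add 2 hours and 2 minutes layover in Port Anselm → 5:30 PM UTC.
Add 7 hours 40 minutes leg 3 → 1:10 AM UTC (Apr 6).
Add 4 hours and 28 minutes layover in Sable Harbour → 5:38 AM UTC.
Add 9 hours and 44 minutes leg 4 → 3:22 PM UTC.
Tashkent is UTC+5:00, so local arrival = 3:22 PM + 5:00 = 8:22 PM on Apr 6.

8:22 PM on April 6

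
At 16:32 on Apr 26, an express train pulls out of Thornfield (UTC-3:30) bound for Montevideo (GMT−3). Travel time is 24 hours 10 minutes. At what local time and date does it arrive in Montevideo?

17:12 on Apr 27

Convert departure to UTC: 16:32 + 3:30 = 20:02 UTC on Apr 26.
Add 24 hours 10 minutes travel time → 20:12 UTC (Apr 27).
Montevideo is UTC−3:00, so local arrival = 20:12 − 3:00 = 17:12 on Apr 27.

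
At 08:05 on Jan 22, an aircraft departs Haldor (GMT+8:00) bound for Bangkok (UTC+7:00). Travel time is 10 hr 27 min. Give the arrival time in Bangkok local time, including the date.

Bangkok is 1:00 behind Haldor.
After 10 hours 27 minutes it is 18:32 in Haldor.
Shift by the zone difference: 18:32 − 1:00 = 17:32 on Jan 22 in Bangkok.

17:32 on January 22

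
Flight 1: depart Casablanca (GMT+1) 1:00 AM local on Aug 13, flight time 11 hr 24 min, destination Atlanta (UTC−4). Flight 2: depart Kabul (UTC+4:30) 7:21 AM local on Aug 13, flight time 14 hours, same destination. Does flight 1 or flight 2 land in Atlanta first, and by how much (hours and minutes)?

the first, by 5 hours 27 minutes

Flight 1 in UTC: 1:00 AM − 1:00 = 12:00 AM on Aug 13.
+11 hours and 24 minutes → arrive 11:24 AM UTC on Aug 13.
Flight 2 in UTC: 7:21 AM − 4:30 = 2:51 AM on Aug 13.
+14 hours → arrive 4:51 PM UTC on Aug 13.
Flight 1 lands earlier by 5 hours 27 minutes.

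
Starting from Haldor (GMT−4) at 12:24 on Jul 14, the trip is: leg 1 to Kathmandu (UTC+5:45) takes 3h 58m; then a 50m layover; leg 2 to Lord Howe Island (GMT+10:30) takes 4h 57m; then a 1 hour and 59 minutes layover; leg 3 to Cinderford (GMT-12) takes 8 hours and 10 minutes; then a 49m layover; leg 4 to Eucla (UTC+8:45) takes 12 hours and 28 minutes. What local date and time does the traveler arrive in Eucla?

Convert departure to UTC: 12:24 + 4:00 = 16:24 UTC on Jul 14.
Add 3 hours 58 minutes leg 1 → 20:22 UTC.
Add 50 minutes layover in Kathmandu → 21:12 UTC.
Add 4 hours 57 minutes leg 2 → 02:09 UTC (Jul 15).
Add 1 hour 59 minutes layover in Lord Howe Island → 04:08 UTC.
Add 8 hours 10 minutes leg 3 → 12:18 UTC.
Add 49 minutes layover in Cinderford → 13:07 UTC.
Add 12 hours 28 minutes leg 4 → 01:35 UTC (Jul 16).
Eucla is UTC+8:45, so local arrival = 01:35 + 8:45 = 10:20 on Jul 16.

10:20 on July 16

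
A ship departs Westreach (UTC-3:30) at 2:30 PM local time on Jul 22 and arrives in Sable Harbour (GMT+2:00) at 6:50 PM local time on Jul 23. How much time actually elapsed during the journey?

22 hours 50 minutes

Departure in UTC: 2:30 PM + 3:30 = 6:00 PM on Jul 22.
Arrival in UTC: 6:50 PM − 2:00 = 4:50 PM on Jul 23.
Elapsed = 4:50 PM − 6:00 PM (+1 day) = 22 hours 50 minutes.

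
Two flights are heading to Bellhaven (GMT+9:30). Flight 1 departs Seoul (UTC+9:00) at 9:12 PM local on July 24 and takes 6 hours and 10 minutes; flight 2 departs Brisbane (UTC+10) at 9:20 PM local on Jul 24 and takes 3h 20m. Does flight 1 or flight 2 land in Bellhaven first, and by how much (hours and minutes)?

Flight 1 in UTC: 9:12 PM − 9:00 = 12:12 PM on Jul 24.
+6 hours 10 minutes → arrive 6:22 PM UTC on Jul 24.
Flight 2 in UTC: 9:20 PM − 10:00 = 11:20 AM on Jul 24.
+3 hours and 20 minutes → arrive 2:40 PM UTC on Jul 24.
Flight 2 lands earlier by 3 hours 42 minutes.

the second, by 3 hours 42 minutes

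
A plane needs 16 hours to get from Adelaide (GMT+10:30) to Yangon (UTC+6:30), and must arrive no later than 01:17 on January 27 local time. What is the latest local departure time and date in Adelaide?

13:17 on January 26

Target arrival in UTC: 01:17 − 6:30 = 18:47 on Jan 26.
Subtract 16 hours → departure 02:47 UTC on Jan 26.
Adelaide is UTC+10:30: 02:47 + 10:30 = 13:17 on Jan 26.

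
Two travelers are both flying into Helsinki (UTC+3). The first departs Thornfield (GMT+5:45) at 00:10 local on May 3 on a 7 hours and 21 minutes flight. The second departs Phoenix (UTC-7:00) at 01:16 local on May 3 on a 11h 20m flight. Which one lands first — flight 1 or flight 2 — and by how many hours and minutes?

the first, by 17 hours 50 minutes

Flight 1 in UTC: 00:10 − 5:45 = 18:25 on May 2.
+7 hours and 21 minutes → arrive 01:46 UTC on May 3.
Flight 2 in UTC: 01:16 + 7:00 = 08:16 on May 3.
+11 hours and 20 minutes → arrive 19:36 UTC on May 3.
Flight 1 lands earlier by 17 hours 50 minutes.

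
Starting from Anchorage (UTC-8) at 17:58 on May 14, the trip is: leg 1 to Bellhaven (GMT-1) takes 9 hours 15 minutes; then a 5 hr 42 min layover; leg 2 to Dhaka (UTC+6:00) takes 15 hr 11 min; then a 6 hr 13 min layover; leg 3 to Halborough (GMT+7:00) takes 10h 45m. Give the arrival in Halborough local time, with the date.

Convert departure to UTC: 17:58 + 8:00 = 01:58 UTC on May 15.
Add 9 hours 15 minutes leg 1 → 11:13 UTC.
Add 5 hours 42 minutes layover in Bellhaven → 16:55 UTC.
Add 15 hours 11 minutes leg 2 → 08:06 UTC (May 16).
Add 6 hours 13 minutes layover in Dhaka → 14:19 UTC.
Add 10 hours 45 minutes leg 3 → 01:04 UTC (May 17).
Halborough is UTC+7:00, so local arrival = 01:04 + 7:00 = 08:04 on May 17.

08:04 on May 17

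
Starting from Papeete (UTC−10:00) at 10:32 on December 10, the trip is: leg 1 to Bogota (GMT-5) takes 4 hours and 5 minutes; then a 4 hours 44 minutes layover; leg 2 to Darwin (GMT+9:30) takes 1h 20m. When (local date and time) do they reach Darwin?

16:11 on December 11

Convert departure to UTC: 10:32 + 10:00 = 20:32 UTC on Dec 10.
Add 4 hours 5 minutes leg 1 → 00:37 UTC (Dec 11).
Add 4 hours 44 minutes layover in Bogota → 05:21 UTC.
Add 1 hour and 20 minutes leg 2 → 06:41 UTC.
Darwin is UTC+9:30, so local arrival = 06:41 + 9:30 = 16:11 on Dec 11.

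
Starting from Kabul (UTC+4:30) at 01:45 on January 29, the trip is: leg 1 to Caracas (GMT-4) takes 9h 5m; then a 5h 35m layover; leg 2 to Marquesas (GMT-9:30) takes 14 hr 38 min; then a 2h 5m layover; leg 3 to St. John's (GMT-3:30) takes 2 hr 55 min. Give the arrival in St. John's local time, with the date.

Convert departure to UTC: 01:45 − 4:30 = 21:15 UTC on Jan 28.
Add 9 hours 5 minutes leg 1 → 06:20 UTC (Jan 29).
Add 5 hours 35 minutes layover in Caracas → 11:55 UTC.
Add 14 hours 38 minutes leg 2 → 02:33 UTC (Jan 30).
Add 2 hours 5 minutes layover in Marquesas → 04:38 UTC.
Add 2 hours and 55 minutes leg 3 → 07:33 UTC.
St. John's is UTC−3:30, so local arrival = 07:33 − 3:30 = 04:03 on Jan 30.

04:03 on January 30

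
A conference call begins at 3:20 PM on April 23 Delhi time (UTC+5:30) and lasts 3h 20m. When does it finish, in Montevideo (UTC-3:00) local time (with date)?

10:10 AM on April 23

Convert start to UTC: 3:20 PM − 5:30 = 9:50 AM UTC on Apr 23.
Add 3 hours and 20 minutes duration → 1:10 PM UTC.
Montevideo is UTC−3:00, so local end time = 1:10 PM − 3:00 = 10:10 AM on Apr 23.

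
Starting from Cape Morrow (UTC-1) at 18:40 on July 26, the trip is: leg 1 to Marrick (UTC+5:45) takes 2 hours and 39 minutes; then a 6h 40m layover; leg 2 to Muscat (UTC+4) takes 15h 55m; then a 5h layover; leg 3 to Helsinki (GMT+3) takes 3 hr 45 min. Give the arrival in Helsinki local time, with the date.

08:39 on July 28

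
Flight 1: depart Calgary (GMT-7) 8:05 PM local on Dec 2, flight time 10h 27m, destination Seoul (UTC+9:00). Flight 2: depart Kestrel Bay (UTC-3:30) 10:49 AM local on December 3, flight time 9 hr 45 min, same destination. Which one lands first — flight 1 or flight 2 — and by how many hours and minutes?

the first, by 10 hours 32 minutes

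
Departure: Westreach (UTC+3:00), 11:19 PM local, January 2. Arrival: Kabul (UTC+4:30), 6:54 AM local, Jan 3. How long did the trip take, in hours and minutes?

6 hours 5 minutes

Departure in UTC: 11:19 PM − 3:00 = 8:19 PM on Jan 2.
Arrival in UTC: 6:54 AM − 4:30 = 2:24 AM on Jan 3.
Elapsed = 2:24 AM − 8:19 PM (+1 day) = 6 hours 5 minutes.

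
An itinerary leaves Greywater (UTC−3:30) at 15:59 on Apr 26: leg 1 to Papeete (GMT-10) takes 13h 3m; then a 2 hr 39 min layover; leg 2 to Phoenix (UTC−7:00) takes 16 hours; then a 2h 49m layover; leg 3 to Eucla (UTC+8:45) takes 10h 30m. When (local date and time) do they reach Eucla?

Convert departure to UTC: 15:59 + 3:30 = 19:29 UTC on Apr 26.
Add 13 hours 3 minutes leg 1 → 08:32 UTC (Apr 27).
Add 2 hours and 39 minutes layover in Papeete → 11:11 UTC.
Add 16 hours leg 2 → 03:11 UTC (Apr 28).
Add 2 hours and 49 minutes layover in Phoenix → 06:00 UTC.
Add 10 hours and 30 minutes leg 3 → 16:30 UTC.
Eucla is UTC+8:45, so local arrival = 16:30 + 8:45 = 01:15 on Apr 29.

01:15 on April 29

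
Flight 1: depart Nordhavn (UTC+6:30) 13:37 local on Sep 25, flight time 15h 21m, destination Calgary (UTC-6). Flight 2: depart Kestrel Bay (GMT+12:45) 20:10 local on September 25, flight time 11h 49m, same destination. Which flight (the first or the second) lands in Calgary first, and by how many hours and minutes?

Flight 1 in UTC: 13:37 − 6:30 = 07:07 on Sep 25.
+15 hours 21 minutes → arrive 22:28 UTC on Sep 25.
Flight 2 in UTC: 20:10 − 12:45 = 07:25 on Sep 25.
+11 hours and 49 minutes → arrive 19:14 UTC on Sep 25.
Flight 2 lands earlier by 3 hours 14 minutes.

the second, by 3 hours 14 minutes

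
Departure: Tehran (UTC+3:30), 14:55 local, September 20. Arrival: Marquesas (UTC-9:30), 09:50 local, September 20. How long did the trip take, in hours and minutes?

Departure in UTC: 14:55 − 3:30 = 11:25 on Sep 20.
Arrival in UTC: 09:50 + 9:30 = 19:20 on Sep 20.
Elapsed = 19:20 − 11:25 = 7 hours 55 minutes.

7 hours 55 minutes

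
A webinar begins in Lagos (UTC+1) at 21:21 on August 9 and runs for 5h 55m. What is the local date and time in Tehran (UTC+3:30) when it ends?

Convert start to UTC: 21:21 − 1:00 = 20:21 UTC on Aug 9.
Add 5 hours 55 minutes duration → 02:16 UTC (Aug 10).
Tehran is UTC+3:30, so local end time = 02:16 + 3:30 = 05:46 on Aug 10.

05:46 on August 10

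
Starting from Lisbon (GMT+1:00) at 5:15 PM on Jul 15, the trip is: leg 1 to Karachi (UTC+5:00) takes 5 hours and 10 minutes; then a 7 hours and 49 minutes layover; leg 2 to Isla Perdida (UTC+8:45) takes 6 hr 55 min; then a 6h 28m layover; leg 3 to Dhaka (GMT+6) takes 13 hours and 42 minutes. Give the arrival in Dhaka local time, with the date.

2:19 PM on July 17

Convert departure to UTC: 5:15 PM − 1:00 = 4:15 PM UTC on Jul 15.
Add 5 hours and 10 minutes leg 1 → 9:25 PM UTC.
Add 7 hours and 49 minutes layover in Karachi → 5:14 AM UTC (Jul 16).
Add 6 hours and 55 minutes leg 2 → 12:09 PM UTC.
Add 6 hours 28 minutes layover in Isla Perdida → 6:37 PM UTC.
Add 13 hours and 42 minutes leg 3 → 8:19 AM UTC (Jul 17).
Dhaka is UTC+6:00, so local arrival = 8:19 AM + 6:00 = 2:19 PM on Jul 17.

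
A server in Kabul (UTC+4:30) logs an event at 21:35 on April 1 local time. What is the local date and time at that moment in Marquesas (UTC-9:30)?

07:35 on Apr 1

In UTC: 21:35 − 4:30 = 17:05 on Apr 1.
Marquesas is UTC−9:30: 17:05 − 9:30 = 07:35 on Apr 1.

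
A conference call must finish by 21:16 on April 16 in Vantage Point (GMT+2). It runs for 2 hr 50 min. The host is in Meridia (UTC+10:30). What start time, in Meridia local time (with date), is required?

02:56 on April 17

Target end time in UTC: 21:16 − 2:00 = 19:16 on Apr 16.
Subtract 2 hours 50 minutes → start 16:26 UTC on Apr 16.
Meridia is UTC+10:30: 16:26 + 10:30 = 02:56 on Apr 17.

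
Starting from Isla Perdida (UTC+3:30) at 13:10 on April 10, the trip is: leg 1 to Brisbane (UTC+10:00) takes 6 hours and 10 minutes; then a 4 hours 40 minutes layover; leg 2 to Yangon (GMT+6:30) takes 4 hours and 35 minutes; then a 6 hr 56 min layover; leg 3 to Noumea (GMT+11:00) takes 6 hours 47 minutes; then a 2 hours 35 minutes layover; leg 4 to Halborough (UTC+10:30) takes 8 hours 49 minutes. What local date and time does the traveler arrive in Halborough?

Convert departure to UTC: 13:10 − 3:30 = 09:40 UTC on Apr 10.
Add 6 hours 10 minutes leg 1 → 15:50 UTC.
Add 4 hours 40 minutes layover in Brisbane → 20:30 UTC.
Add 4 hours 35 minutes leg 2 → 01:05 UTC (Apr 11).
Add 6 hours and 56 minutes layover in Yangon → 08:01 UTC.
Add 6 hours and 47 minutes leg 3 → 14:48 UTC.
Add 2 hours and 35 minutes layover in Noumea → 17:23 UTC.
Add 8 hours 49 minutes leg 4 → 02:12 UTC (Apr 12).
Halborough is UTC+10:30, so local arrival = 02:12 + 10:30 = 12:42 on Apr 12.

12:42 on April 12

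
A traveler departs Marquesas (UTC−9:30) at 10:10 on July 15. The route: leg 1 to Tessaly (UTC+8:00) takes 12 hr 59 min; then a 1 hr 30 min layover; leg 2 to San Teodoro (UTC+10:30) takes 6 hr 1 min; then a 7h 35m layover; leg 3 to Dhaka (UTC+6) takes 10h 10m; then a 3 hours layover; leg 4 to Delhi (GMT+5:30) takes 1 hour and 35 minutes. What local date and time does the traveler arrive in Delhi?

20:00 on July 17

Convert departure to UTC: 10:10 + 9:30 = 19:40 UTC on Jul 15.
Add 12 hours and 59 minutes leg 1 → 08:39 UTC (Jul 16).
Add 1 hour and 30 minutes layover in Tessaly → 10:09 UTC.
Add 6 hours 1 minute leg 2 → 16:10 UTC.
Add 7 hours and 35 minutes layover in San Teodoro → 23:45 UTC.
Add 10 hours 10 minutes leg 3 → 09:55 UTC (Jul 17).
Add 3 hours layover in Dhaka → 12:55 UTC.
Add 1 hour and 35 minutes leg 4 → 14:30 UTC.
Delhi is UTC+5:30, so local arrival = 14:30 + 5:30 = 20:00 on Jul 17.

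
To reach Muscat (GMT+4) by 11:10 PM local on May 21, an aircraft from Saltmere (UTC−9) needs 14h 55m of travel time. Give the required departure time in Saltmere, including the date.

Target arrival in UTC: 11:10 PM − 4:00 = 7:10 PM on May 21.
Subtract 14 hours 55 minutes → departure 4:15 AM UTC on May 21.
Saltmere is UTC−9:00: 4:15 AM − 9:00 = 7:15 PM on May 20.

7:15 PM on May 20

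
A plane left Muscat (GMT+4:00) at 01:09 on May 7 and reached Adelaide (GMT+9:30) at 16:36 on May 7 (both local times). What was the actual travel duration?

Departure in UTC: 01:09 − 4:00 = 21:09 on May 6.
Arrival in UTC: 16:36 − 9:30 = 07:06 on May 7.
Elapsed = 07:06 − 21:09 (+1 day) = 9 hours 57 minutes.

9 hours 57 minutes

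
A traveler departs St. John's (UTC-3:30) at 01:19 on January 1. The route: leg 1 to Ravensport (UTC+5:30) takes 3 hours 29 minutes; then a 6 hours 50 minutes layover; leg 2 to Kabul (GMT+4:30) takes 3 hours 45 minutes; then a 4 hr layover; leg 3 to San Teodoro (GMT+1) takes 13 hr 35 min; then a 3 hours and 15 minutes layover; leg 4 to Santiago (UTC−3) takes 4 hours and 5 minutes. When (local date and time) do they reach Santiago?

16:48 on Jan 2

Convert departure to UTC: 01:19 + 3:30 = 04:49 UTC on Jan 1.
Add 3 hours 29 minutes leg 1 → 08:18 UTC.
Add 6 hours 50 minutes layover in Ravensport → 15:08 UTC.
Add 3 hours and 45 minutes leg 2 → 18:53 UTC.
Add 4 hours layover in Kabul → 22:53 UTC.
Add 13 hours 35 minutes leg 3 → 12:28 UTC (Jan 2).
Add 3 hours and 15 minutes layover in San Teodoro → 15:43 UTC.
Add 4 hours and 5 minutes leg 4 → 19:48 UTC.
Santiago is UTC−3:00, so local arrival = 19:48 − 3:00 = 16:48 on Jan 2.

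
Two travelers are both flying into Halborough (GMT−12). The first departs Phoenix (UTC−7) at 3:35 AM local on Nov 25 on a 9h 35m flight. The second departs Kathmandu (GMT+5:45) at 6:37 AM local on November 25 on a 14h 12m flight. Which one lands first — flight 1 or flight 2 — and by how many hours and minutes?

the second, by 5 hours 6 minutes

Flight 1 in UTC: 3:35 AM + 7:00 = 10:35 AM on Nov 25.
+9 hours 35 minutes → arrive 8:10 PM UTC on Nov 25.
Flight 2 in UTC: 6:37 AM − 5:45 = 12:52 AM on Nov 25.
+14 hours and 12 minutes → arrive 3:04 PM UTC on Nov 25.
Flight 2 lands earlier by 5 hours 6 minutes.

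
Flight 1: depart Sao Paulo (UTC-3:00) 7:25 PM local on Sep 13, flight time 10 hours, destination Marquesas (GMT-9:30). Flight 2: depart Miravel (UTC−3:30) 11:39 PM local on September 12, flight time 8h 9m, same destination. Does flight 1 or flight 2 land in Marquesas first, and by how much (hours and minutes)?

the second, by 21 hours 7 minutes

Flight 1 in UTC: 7:25 PM + 3:00 = 10:25 PM on Sep 13.
+10 hours → arrive 8:25 AM UTC on Sep 14.
Flight 2 in UTC: 11:39 PM + 3:30 = 3:09 AM on Sep 13.
+8 hours 9 minutes → arrive 11:18 AM UTC on Sep 13.
Flight 2 lands earlier by 21 hours 7 minutes.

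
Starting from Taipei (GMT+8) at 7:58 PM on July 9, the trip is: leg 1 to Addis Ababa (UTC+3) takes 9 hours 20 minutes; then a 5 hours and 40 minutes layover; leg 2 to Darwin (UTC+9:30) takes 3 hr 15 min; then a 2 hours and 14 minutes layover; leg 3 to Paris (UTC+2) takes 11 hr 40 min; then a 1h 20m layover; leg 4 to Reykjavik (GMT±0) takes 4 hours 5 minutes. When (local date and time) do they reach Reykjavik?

1:32 AM on Jul 11

Convert departure to UTC: 7:58 PM − 8:00 = 11:58 AM UTC on Jul 9.
Add 9 hours 20 minutes leg 1 → 9:18 PM UTC.
Add 5 hours 40 minutes layover in Addis Ababa → 2:58 AM UTC (Jul 10).
Add 3 hours and 15 minutes leg 2 → 6:13 AM UTC.
Add 2 hours and 14 minutes layover in Darwin → 8:27 AM UTC.
Add 11 hours 40 minutes leg 3 → 8:07 PM UTC.
Add 1 hour and 20 minutes layover in Paris → 9:27 PM UTC.
Add 4 hours and 5 minutes leg 4 → 1:32 AM UTC (Jul 11).
Reykjavik is UTC+0, so local arrival is the same: 1:32 AM on Jul 11.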